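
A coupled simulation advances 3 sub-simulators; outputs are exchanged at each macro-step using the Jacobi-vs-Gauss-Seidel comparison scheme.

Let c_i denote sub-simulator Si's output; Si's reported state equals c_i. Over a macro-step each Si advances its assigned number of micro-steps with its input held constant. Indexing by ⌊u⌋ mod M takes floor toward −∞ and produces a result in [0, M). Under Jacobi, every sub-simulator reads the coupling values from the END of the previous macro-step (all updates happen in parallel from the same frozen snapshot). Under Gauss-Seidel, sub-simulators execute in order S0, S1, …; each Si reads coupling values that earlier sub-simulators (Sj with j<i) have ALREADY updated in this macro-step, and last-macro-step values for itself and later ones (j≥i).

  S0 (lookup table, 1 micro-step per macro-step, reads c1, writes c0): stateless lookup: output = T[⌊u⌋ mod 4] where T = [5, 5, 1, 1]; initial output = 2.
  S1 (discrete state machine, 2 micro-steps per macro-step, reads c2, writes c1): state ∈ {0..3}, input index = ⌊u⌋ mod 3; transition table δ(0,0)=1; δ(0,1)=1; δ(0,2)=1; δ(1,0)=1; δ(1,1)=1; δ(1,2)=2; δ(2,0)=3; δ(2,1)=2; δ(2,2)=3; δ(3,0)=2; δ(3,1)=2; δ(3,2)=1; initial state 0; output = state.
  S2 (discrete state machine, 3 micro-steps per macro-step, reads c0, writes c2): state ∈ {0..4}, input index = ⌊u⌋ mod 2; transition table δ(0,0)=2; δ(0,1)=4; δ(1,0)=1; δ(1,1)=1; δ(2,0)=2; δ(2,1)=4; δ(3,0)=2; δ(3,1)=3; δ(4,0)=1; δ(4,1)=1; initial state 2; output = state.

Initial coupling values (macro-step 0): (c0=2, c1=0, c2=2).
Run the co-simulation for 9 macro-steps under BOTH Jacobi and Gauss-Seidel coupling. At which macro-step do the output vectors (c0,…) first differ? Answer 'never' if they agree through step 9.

first divergence at macro-step: 1

[Jacobi] macro 1: S0 reads c1=0 → after 1×micro: 5; S1 reads c2=2 → after 2×micro: 2; S2 reads c0=2 → after 3×micro: 2 ⇒ (c0=5, c1=2, c2=2)
[Jacobi] macro 2: S0 reads c1=2 → after 1×micro: 1; S1 reads c2=2 → after 2×micro: 1; S2 reads c0=5 → after 3×micro: 1 ⇒ (c0=1, c1=1, c2=1)
[Jacobi] macro 3: S0 reads c1=1 → after 1×micro: 5; S1 reads c2=1 → after 2×micro: 1; S2 reads c0=1 → after 3×micro: 1 ⇒ (c0=5, c1=1, c2=1)
[Jacobi] macro 4: S0 reads c1=1 → after 1×micro: 5; S1 reads c2=1 → after 2×micro: 1; S2 reads c0=5 → after 3×micro: 1 ⇒ (c0=5, c1=1, c2=1)
[Jacobi] macro 5: S0 reads c1=1 → after 1×micro: 5; S1 reads c2=1 → after 2×micro: 1; S2 reads c0=5 → after 3×micro: 1 ⇒ (c0=5, c1=1, c2=1)
[Jacobi] macro 6: S0 reads c1=1 → after 1×micro: 5; S1 reads c2=1 → after 2×micro: 1; S2 reads c0=5 → after 3×micro: 1 ⇒ (c0=5, c1=1, c2=1)
[Jacobi] macro 7: S0 reads c1=1 → after 1×micro: 5; S1 reads c2=1 → after 2×micro: 1; S2 reads c0=5 → after 3×micro: 1 ⇒ (c0=5, c1=1, c2=1)
[Jacobi] macro 8: S0 reads c1=1 → after 1×micro: 5; S1 reads c2=1 → after 2×micro: 1; S2 reads c0=5 → after 3×micro: 1 ⇒ (c0=5, c1=1, c2=1)
[Jacobi] macro 9: S0 reads c1=1 → after 1×micro: 5; S1 reads c2=1 → after 2×micro: 1; S2 reads c0=5 → after 3×micro: 1 ⇒ (c0=5, c1=1, c2=1)
[Gauss-Seidel] macro 1: S0 reads c1=0 → after 1×micro: 5; S1 reads c2=2 → after 2×micro: 2; S2 reads c0=5 → after 3×micro: 1 ⇒ (c0=5, c1=2, c2=1)
[Gauss-Seidel] macro 2: S0 reads c1=2 → after 1×micro: 1; S1 reads c2=1 → after 2×micro: 2; S2 reads c0=1 → after 3×micro: 1 ⇒ (c0=1, c1=2, c2=1)
[Gauss-Seidel] macro 3: S0 reads c1=2 → after 1×micro: 1; S1 reads c2=1 → after 2×micro: 2; S2 reads c0=1 → after 3×micro: 1 ⇒ (c0=1, c1=2, c2=1)
[Gauss-Seidel] macro 4: S0 reads c1=2 → after 1×micro: 1; S1 reads c2=1 → after 2×micro: 2; S2 reads c0=1 → after 3×micro: 1 ⇒ (c0=1, c1=2, c2=1)
[Gauss-Seidel] macro 5: S0 reads c1=2 → after 1×micro: 1; S1 reads c2=1 → after 2×micro: 2; S2 reads c0=1 → after 3×micro: 1 ⇒ (c0=1, c1=2, c2=1)
[Gauss-Seidel] macro 6: S0 reads c1=2 → after 1×micro: 1; S1 reads c2=1 → after 2×micro: 2; S2 reads c0=1 → after 3×micro: 1 ⇒ (c0=1, c1=2, c2=1)
[Gauss-Seidel] macro 7: S0 reads c1=2 → after 1×micro: 1; S1 reads c2=1 → after 2×micro: 2; S2 reads c0=1 → after 3×micro: 1 ⇒ (c0=1, c1=2, c2=1)
[Gauss-Seidel] macro 8: S0 reads c1=2 → after 1×micro: 1; S1 reads c2=1 → after 2×micro: 2; S2 reads c0=1 → after 3×micro: 1 ⇒ (c0=1, c1=2, c2=1)
[Gauss-Seidel] macro 9: S0 reads c1=2 → after 1×micro: 1; S1 reads c2=1 → after 2×micro: 2; S2 reads c0=1 → after 3×micro: 1 ⇒ (c0=1, c1=2, c2=1)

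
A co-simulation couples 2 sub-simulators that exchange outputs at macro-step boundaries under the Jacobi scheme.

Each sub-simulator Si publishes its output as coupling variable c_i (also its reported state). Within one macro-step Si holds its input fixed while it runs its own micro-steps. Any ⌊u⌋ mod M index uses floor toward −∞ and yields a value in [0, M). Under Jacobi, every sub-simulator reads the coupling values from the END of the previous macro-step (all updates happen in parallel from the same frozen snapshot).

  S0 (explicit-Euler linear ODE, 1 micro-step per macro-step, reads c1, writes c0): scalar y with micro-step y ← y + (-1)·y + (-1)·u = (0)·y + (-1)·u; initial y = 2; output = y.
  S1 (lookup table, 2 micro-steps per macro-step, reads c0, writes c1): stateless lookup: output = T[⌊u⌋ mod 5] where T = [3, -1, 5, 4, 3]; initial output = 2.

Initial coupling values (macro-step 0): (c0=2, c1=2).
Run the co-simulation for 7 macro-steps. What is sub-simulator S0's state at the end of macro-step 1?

macro 1: S0 reads c1=2 → after 1×micro: -2; S1 reads c0=2 → after 2×micro: 5 ⇒ (c0=-2, c1=5)
macro 2: S0 reads c1=5 → after 1×micro: -5; S1 reads c0=-2 → after 2×micro: 4 ⇒ (c0=-5, c1=4)
macro 3: S0 reads c1=4 → after 1×micro: -4; S1 reads c0=-5 → after 2×micro: 3 ⇒ (c0=-4, c1=3)
macro 4: S0 reads c1=3 → after 1×micro: -3; S1 reads c0=-4 → after 2×micro: -1 ⇒ (c0=-3, c1=-1)
macro 5: S0 reads c1=-1 → after 1×micro: 1; S1 reads c0=-3 → after 2×micro: 5 ⇒ (c0=1, c1=5)
macro 6: S0 reads c1=5 → after 1×micro: -5; S1 reads c0=1 → after 2×micro: -1 ⇒ (c0=-5, c1=-1)
macro 7: S0 reads c1=-1 → after 1×micro: 1; S1 reads c0=-5 → after 2×micro: 3 ⇒ (c0=1, c1=3)

S0 state at macro-step 1 = -2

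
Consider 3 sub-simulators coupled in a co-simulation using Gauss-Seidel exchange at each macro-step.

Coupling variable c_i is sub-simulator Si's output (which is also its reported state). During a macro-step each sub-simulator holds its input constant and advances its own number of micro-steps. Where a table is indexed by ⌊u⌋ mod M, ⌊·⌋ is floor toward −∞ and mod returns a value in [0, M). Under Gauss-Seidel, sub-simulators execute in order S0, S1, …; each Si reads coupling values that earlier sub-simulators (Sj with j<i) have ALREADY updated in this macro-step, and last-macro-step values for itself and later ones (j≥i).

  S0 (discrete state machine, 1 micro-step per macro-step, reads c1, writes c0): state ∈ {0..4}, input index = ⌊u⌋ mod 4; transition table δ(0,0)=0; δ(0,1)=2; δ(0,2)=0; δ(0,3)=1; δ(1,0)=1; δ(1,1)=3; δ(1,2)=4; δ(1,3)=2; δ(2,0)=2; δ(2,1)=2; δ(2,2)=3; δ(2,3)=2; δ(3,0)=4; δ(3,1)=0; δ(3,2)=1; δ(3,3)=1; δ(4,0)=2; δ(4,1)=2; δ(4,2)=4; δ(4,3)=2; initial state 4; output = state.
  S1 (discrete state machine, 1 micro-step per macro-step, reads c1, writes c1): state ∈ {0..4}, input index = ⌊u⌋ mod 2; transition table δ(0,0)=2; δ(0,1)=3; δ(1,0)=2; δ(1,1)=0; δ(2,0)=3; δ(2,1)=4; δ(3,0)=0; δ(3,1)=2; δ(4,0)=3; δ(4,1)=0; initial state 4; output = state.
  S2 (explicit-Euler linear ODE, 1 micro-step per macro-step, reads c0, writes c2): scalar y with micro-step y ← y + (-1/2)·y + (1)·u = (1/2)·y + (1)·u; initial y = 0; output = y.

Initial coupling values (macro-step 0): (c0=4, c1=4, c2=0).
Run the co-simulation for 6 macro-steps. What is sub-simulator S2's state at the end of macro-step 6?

macro 1: S0 reads c1=4 → after 1×micro: 2; S1 reads c1=4 → after 1×micro: 3; S2 reads c0=2 → after 1×micro: 2 ⇒ (c0=2, c1=3, c2=2)
macro 2: S0 reads c1=3 → after 1×micro: 2; S1 reads c1=3 → after 1×micro: 2; S2 reads c0=2 → after 1×micro: 3 ⇒ (c0=2, c1=2, c2=3)
macro 3: S0 reads c1=2 → after 1×micro: 3; S1 reads c1=2 → after 1×micro: 3; S2 reads c0=3 → after 1×micro: 9/2 ⇒ (c0=3, c1=3, c2=9/2)
macro 4: S0 reads c1=3 → after 1×micro: 1; S1 reads c1=3 → after 1×micro: 2; S2 reads c0=1 → after 1×micro: 13/4 ⇒ (c0=1, c1=2, c2=13/4)
macro 5: S0 reads c1=2 → after 1×micro: 4; S1 reads c1=2 → after 1×micro: 3; S2 reads c0=4 → after 1×micro: 45/8 ⇒ (c0=4, c1=3, c2=45/8)
macro 6: S0 reads c1=3 → after 1×micro: 2; S1 reads c1=3 → after 1×micro: 2; S2 reads c0=2 → after 1×micro: 77/16 ⇒ (c0=2, c1=2, c2=77/16)

S2 state at macro-step 6 = 77/16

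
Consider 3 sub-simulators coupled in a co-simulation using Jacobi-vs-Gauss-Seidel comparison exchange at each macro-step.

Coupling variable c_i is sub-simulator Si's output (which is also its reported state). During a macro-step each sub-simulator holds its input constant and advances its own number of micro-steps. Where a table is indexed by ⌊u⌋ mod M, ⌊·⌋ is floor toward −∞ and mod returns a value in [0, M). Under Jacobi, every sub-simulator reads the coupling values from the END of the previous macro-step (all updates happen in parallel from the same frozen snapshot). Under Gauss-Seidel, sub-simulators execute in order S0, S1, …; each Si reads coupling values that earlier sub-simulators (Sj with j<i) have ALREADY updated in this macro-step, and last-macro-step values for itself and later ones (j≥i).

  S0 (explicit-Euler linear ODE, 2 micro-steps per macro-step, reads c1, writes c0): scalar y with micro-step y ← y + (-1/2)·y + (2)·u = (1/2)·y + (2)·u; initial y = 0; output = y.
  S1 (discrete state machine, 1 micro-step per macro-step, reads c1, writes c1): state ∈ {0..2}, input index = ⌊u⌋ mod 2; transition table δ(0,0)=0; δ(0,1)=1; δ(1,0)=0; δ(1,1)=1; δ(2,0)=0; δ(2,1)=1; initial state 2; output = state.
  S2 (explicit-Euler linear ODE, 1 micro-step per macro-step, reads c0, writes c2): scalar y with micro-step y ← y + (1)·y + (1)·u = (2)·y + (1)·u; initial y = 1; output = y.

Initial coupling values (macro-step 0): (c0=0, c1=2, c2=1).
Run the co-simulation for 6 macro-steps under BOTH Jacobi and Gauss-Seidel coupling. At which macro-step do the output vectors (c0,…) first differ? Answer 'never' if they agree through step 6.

first divergence at macro-step: 1

[Jacobi] macro 1: S0 reads c1=2 → after 2×micro: 6; S1 reads c1=2 → after 1×micro: 0; S2 reads c0=0 → after 1×micro: 2 ⇒ (c0=6, c1=0, c2=2)
[Jacobi] macro 2: S0 reads c1=0 → after 2×micro: 3/2; S1 reads c1=0 → after 1×micro: 0; S2 reads c0=6 → after 1×micro: 10 ⇒ (c0=3/2, c1=0, c2=10)
[Jacobi] macro 3: S0 reads c1=0 → after 2×micro: 3/8; S1 reads c1=0 → after 1×micro: 0; S2 reads c0=3/2 → after 1×micro: 43/2 ⇒ (c0=3/8, c1=0, c2=43/2)
[Jacobi] macro 4: S0 reads c1=0 → after 2×micro: 3/32; S1 reads c1=0 → after 1×micro: 0; S2 reads c0=3/8 → after 1×micro: 347/8 ⇒ (c0=3/32, c1=0, c2=347/8)
[Jacobi] macro 5: S0 reads c1=0 → after 2×micro: 3/128; S1 reads c1=0 → after 1×micro: 0; S2 reads c0=3/32 → after 1×micro: 2779/32 ⇒ (c0=3/128, c1=0, c2=2779/32)
[Jacobi] macro 6: S0 reads c1=0 → after 2×micro: 3/512; S1 reads c1=0 → after 1×micro: 0; S2 reads c0=3/128 → after 1×micro: 22235/128 ⇒ (c0=3/512, c1=0, c2=22235/128)
[Gauss-Seidel] macro 1: S0 reads c1=2 → after 2×micro: 6; S1 reads c1=2 → after 1×micro: 0; S2 reads c0=6 → after 1×micro: 8 ⇒ (c0=6, c1=0, c2=8)
[Gauss-Seidel] macro 2: S0 reads c1=0 → after 2×micro: 3/2; S1 reads c1=0 → after 1×micro: 0; S2 reads c0=3/2 → after 1×micro: 35/2 ⇒ (c0=3/2, c1=0, c2=35/2)
[Gauss-Seidel] macro 3: S0 reads c1=0 → after 2×micro: 3/8; S1 reads c1=0 → after 1×micro: 0; S2 reads c0=3/8 → after 1×micro: 283/8 ⇒ (c0=3/8, c1=0, c2=283/8)
[Gauss-Seidel] macro 4: S0 reads c1=0 → after 2×micro: 3/32; S1 reads c1=0 → after 1×micro: 0; S2 reads c0=3/32 → after 1×micro: 2267/32 ⇒ (c0=3/32, c1=0, c2=2267/32)
[Gauss-Seidel] macro 5: S0 reads c1=0 → after 2×micro: 3/128; S1 reads c1=0 → after 1×micro: 0; S2 reads c0=3/128 → after 1×micro: 18139/128 ⇒ (c0=3/128, c1=0, c2=18139/128)
[Gauss-Seidel] macro 6: S0 reads c1=0 → after 2×micro: 3/512; S1 reads c1=0 → after 1×micro: 0; S2 reads c0=3/512 → after 1×micro: 145115/512 ⇒ (c0=3/512, c1=0, c2=145115/512)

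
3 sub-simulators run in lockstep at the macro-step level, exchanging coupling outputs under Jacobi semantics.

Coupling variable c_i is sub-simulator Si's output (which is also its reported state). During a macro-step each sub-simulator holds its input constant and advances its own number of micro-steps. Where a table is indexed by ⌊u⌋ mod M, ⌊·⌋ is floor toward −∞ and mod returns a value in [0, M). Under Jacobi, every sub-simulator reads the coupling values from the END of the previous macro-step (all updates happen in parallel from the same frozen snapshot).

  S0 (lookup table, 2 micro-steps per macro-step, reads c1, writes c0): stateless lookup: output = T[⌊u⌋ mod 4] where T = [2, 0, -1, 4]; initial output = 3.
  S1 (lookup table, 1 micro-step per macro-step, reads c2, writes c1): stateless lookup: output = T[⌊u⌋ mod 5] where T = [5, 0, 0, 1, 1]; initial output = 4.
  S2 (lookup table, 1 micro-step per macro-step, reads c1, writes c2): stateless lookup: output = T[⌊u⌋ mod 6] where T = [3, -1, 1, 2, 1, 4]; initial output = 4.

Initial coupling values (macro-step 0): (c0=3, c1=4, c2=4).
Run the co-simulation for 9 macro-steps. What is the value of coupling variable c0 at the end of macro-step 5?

c0 at macro-step 5 = 0

macro 1: S0 reads c1=4 → after 2×micro: 2; S1 reads c2=4 → after 1×micro: 1; S2 reads c1=4 → after 1×micro: 1 ⇒ (c0=2, c1=1, c2=1)
macro 2: S0 reads c1=1 → after 2×micro: 0; S1 reads c2=1 → after 1×micro: 0; S2 reads c1=1 → after 1×micro: -1 ⇒ (c0=0, c1=0, c2=-1)
macro 3: S0 reads c1=0 → after 2×micro: 2; S1 reads c2=-1 → after 1×micro: 1; S2 reads c1=0 → after 1×micro: 3 ⇒ (c0=2, c1=1, c2=3)
macro 4: S0 reads c1=1 → after 2×micro: 0; S1 reads c2=3 → after 1×micro: 1; S2 reads c1=1 → after 1×micro: -1 ⇒ (c0=0, c1=1, c2=-1)
macro 5: S0 reads c1=1 → after 2×micro: 0; S1 reads c2=-1 → after 1×micro: 1; S2 reads c1=1 → after 1×micro: -1 ⇒ (c0=0, c1=1, c2=-1)
macro 6: S0 reads c1=1 → after 2×micro: 0; S1 reads c2=-1 → after 1×micro: 1; S2 reads c1=1 → after 1×micro: -1 ⇒ (c0=0, c1=1, c2=-1)
macro 7: S0 reads c1=1 → after 2×micro: 0; S1 reads c2=-1 → after 1×micro: 1; S2 reads c1=1 → after 1×micro: -1 ⇒ (c0=0, c1=1, c2=-1)
macro 8: S0 reads c1=1 → after 2×micro: 0; S1 reads c2=-1 → after 1×micro: 1; S2 reads c1=1 → after 1×micro: -1 ⇒ (c0=0, c1=1, c2=-1)
macro 9: S0 reads c1=1 → after 2×micro: 0; S1 reads c2=-1 → after 1×micro: 1; S2 reads c1=1 → after 1×micro: -1 ⇒ (c0=0, c1=1, c2=-1)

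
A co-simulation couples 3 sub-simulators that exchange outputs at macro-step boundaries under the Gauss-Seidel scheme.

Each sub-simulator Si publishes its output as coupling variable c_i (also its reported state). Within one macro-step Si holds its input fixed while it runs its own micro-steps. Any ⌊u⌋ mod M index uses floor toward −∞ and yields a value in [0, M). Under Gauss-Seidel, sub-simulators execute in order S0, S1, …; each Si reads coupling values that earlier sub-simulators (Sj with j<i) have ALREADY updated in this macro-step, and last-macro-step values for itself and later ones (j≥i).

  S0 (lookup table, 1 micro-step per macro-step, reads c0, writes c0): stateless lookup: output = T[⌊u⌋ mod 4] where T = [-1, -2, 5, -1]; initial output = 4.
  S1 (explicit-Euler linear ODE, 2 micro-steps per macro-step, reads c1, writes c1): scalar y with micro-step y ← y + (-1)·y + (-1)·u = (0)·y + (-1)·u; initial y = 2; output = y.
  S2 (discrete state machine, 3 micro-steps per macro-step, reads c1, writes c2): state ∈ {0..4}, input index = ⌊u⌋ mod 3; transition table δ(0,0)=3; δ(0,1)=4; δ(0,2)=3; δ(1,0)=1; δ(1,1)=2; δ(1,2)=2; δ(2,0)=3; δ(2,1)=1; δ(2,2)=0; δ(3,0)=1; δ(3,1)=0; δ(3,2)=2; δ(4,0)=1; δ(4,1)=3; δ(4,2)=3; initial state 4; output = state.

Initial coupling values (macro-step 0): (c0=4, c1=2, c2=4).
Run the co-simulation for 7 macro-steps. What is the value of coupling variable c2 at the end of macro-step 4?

c2 at macro-step 4 = 0

macro 1: S0 reads c0=4 → after 1×micro: -1; S1 reads c1=2 → after 2×micro: -2; S2 reads c1=-2 → after 3×micro: 4 ⇒ (c0=-1, c1=-2, c2=4)
macro 2: S0 reads c0=-1 → after 1×micro: -1; S1 reads c1=-2 → after 2×micro: 2; S2 reads c1=2 → after 3×micro: 0 ⇒ (c0=-1, c1=2, c2=0)
macro 3: S0 reads c0=-1 → after 1×micro: -1; S1 reads c1=2 → after 2×micro: -2; S2 reads c1=-2 → after 3×micro: 0 ⇒ (c0=-1, c1=-2, c2=0)
macro 4: S0 reads c0=-1 → after 1×micro: -1; S1 reads c1=-2 → after 2×micro: 2; S2 reads c1=2 → after 3×micro: 0 ⇒ (c0=-1, c1=2, c2=0)
macro 5: S0 reads c0=-1 → after 1×micro: -1; S1 reads c1=2 → after 2×micro: -2; S2 reads c1=-2 → after 3×micro: 0 ⇒ (c0=-1, c1=-2, c2=0)
macro 6: S0 reads c0=-1 → after 1×micro: -1; S1 reads c1=-2 → after 2×micro: 2; S2 reads c1=2 → after 3×micro: 0 ⇒ (c0=-1, c1=2, c2=0)
macro 7: S0 reads c0=-1 → after 1×micro: -1; S1 reads c1=2 → after 2×micro: -2; S2 reads c1=-2 → after 3×micro: 0 ⇒ (c0=-1, c1=-2, c2=0)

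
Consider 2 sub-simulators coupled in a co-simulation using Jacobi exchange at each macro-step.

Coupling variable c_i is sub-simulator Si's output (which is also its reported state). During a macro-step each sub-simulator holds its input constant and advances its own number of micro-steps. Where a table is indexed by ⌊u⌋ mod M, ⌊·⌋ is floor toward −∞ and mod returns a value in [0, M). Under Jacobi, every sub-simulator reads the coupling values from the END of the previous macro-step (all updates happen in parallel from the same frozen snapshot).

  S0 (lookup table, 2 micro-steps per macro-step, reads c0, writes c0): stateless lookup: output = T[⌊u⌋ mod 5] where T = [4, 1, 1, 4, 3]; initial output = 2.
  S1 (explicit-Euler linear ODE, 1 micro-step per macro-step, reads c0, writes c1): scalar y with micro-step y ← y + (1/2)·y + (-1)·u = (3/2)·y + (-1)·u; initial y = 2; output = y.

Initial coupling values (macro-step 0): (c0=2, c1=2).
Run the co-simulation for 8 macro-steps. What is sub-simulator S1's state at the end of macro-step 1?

S1 state at macro-step 1 = 1

macro 1: S0 reads c0=2 → after 2×micro: 1; S1 reads c0=2 → after 1×micro: 1 ⇒ (c0=1, c1=1)
macro 2: S0 reads c0=1 → after 2×micro: 1; S1 reads c0=1 → after 1×micro: 1/2 ⇒ (c0=1, c1=1/2)
macro 3: S0 reads c0=1 → after 2×micro: 1; S1 reads c0=1 → after 1×micro: -1/4 ⇒ (c0=1, c1=-1/4)
macro 4: S0 reads c0=1 → after 2×micro: 1; S1 reads c0=1 → after 1×micro: -11/8 ⇒ (c0=1, c1=-11/8)
macro 5: S0 reads c0=1 → after 2×micro: 1; S1 reads c0=1 → after 1×micro: -49/16 ⇒ (c0=1, c1=-49/16)
macro 6: S0 reads c0=1 → after 2×micro: 1; S1 reads c0=1 → after 1×micro: -179/32 ⇒ (c0=1, c1=-179/32)
macro 7: S0 reads c0=1 → after 2×micro: 1; S1 reads c0=1 → after 1×micro: -601/64 ⇒ (c0=1, c1=-601/64)
macro 8: S0 reads c0=1 → after 2×micro: 1; S1 reads c0=1 → after 1×micro: -1931/128 ⇒ (c0=1, c1=-1931/128)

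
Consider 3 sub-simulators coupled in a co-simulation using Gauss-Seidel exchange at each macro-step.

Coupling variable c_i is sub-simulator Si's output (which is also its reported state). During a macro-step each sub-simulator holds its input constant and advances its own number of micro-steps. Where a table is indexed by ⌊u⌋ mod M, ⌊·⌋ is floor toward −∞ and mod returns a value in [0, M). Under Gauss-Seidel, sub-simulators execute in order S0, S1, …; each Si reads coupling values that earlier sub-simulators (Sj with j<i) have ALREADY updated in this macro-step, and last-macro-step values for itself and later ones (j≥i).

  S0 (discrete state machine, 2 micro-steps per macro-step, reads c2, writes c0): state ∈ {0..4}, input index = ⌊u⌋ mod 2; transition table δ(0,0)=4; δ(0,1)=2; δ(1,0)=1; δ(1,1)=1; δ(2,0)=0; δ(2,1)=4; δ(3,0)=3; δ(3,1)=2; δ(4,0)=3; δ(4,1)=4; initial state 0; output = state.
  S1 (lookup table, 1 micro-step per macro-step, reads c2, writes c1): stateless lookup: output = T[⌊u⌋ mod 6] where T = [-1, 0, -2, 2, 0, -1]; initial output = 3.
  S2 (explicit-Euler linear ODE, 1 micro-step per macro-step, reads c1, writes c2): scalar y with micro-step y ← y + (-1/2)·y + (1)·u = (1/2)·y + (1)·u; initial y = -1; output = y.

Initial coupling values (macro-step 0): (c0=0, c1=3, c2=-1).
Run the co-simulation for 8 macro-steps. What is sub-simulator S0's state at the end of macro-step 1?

S0 state at macro-step 1 = 4

macro 1: S0 reads c2=-1 → after 2×micro: 4; S1 reads c2=-1 → after 1×micro: -1; S2 reads c1=-1 → after 1×micro: -3/2 ⇒ (c0=4, c1=-1, c2=-3/2)
macro 2: S0 reads c2=-3/2 → after 2×micro: 3; S1 reads c2=-3/2 → after 1×micro: 0; S2 reads c1=0 → after 1×micro: -3/4 ⇒ (c0=3, c1=0, c2=-3/4)
macro 3: S0 reads c2=-3/4 → after 2×micro: 4; S1 reads c2=-3/4 → after 1×micro: -1; S2 reads c1=-1 → after 1×micro: -11/8 ⇒ (c0=4, c1=-1, c2=-11/8)
macro 4: S0 reads c2=-11/8 → after 2×micro: 3; S1 reads c2=-11/8 → after 1×micro: 0; S2 reads c1=0 → after 1×micro: -11/16 ⇒ (c0=3, c1=0, c2=-11/16)
macro 5: S0 reads c2=-11/16 → after 2×micro: 4; S1 reads c2=-11/16 → after 1×micro: -1; S2 reads c1=-1 → after 1×micro: -43/32 ⇒ (c0=4, c1=-1, c2=-43/32)
macro 6: S0 reads c2=-43/32 → after 2×micro: 3; S1 reads c2=-43/32 → after 1×micro: 0; S2 reads c1=0 → after 1×micro: -43/64 ⇒ (c0=3, c1=0, c2=-43/64)
macro 7: S0 reads c2=-43/64 → after 2×micro: 4; S1 reads c2=-43/64 → after 1×micro: -1; S2 reads c1=-1 → after 1×micro: -171/128 ⇒ (c0=4, c1=-1, c2=-171/128)
macro 8: S0 reads c2=-171/128 → after 2×micro: 3; S1 reads c2=-171/128 → after 1×micro: 0; S2 reads c1=0 → after 1×micro: -171/256 ⇒ (c0=3, c1=0, c2=-171/256)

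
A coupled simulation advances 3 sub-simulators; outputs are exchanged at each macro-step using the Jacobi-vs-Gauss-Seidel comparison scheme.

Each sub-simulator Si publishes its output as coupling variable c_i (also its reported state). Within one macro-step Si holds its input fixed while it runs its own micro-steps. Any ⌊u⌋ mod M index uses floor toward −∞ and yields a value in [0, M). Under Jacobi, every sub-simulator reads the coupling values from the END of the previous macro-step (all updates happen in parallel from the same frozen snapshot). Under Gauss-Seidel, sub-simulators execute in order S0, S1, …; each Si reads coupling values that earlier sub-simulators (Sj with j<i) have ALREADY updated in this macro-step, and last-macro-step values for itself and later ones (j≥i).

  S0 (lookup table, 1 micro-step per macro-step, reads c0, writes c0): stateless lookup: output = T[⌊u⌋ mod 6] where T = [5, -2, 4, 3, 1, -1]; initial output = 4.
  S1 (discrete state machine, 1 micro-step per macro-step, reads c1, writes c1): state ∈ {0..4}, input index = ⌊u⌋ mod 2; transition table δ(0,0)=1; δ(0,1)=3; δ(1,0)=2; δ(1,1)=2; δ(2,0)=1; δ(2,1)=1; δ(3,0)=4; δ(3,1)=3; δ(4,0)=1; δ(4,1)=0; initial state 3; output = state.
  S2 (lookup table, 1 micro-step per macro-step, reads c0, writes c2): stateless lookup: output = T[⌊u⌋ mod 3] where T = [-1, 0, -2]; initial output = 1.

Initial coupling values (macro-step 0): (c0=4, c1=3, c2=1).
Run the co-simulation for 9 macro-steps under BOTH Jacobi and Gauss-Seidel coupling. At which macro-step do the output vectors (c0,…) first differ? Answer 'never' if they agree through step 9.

[Jacobi] macro 1: S0 reads c0=4 → after 1×micro: 1; S1 reads c1=3 → after 1×micro: 3; S2 reads c0=4 → after 1×micro: 0 ⇒ (c0=1, c1=3, c2=0)
[Jacobi] macro 2: S0 reads c0=1 → after 1×micro: -2; S1 reads c1=3 → after 1×micro: 3; S2 reads c0=1 → after 1×micro: 0 ⇒ (c0=-2, c1=3, c2=0)
[Jacobi] macro 3: S0 reads c0=-2 → after 1×micro: 1; S1 reads c1=3 → after 1×micro: 3; S2 reads c0=-2 → after 1×micro: 0 ⇒ (c0=1, c1=3, c2=0)
[Jacobi] macro 4: S0 reads c0=1 → after 1×micro: -2; S1 reads c1=3 → after 1×micro: 3; S2 reads c0=1 → after 1×micro: 0 ⇒ (c0=-2, c1=3, c2=0)
[Jacobi] macro 5: S0 reads c0=-2 → after 1×micro: 1; S1 reads c1=3 → after 1×micro: 3; S2 reads c0=-2 → after 1×micro: 0 ⇒ (c0=1, c1=3, c2=0)
[Jacobi] macro 6: S0 reads c0=1 → after 1×micro: -2; S1 reads c1=3 → after 1×micro: 3; S2 reads c0=1 → after 1×micro: 0 ⇒ (c0=-2, c1=3, c2=0)
[Jacobi] macro 7: S0 reads c0=-2 → after 1×micro: 1; S1 reads c1=3 → after 1×micro: 3; S2 reads c0=-2 → after 1×micro: 0 ⇒ (c0=1, c1=3, c2=0)
[Jacobi] macro 8: S0 reads c0=1 → after 1×micro: -2; S1 reads c1=3 → after 1×micro: 3; S2 reads c0=1 → after 1×micro: 0 ⇒ (c0=-2, c1=3, c2=0)
[Jacobi] macro 9: S0 reads c0=-2 → after 1×micro: 1; S1 reads c1=3 → after 1×micro: 3; S2 reads c0=-2 → after 1×micro: 0 ⇒ (c0=1, c1=3, c2=0)
[Gauss-Seidel] macro 1: S0 reads c0=4 → after 1×micro: 1; S1 reads c1=3 → after 1×micro: 3; S2 reads c0=1 → after 1×micro: 0 ⇒ (c0=1, c1=3, c2=0)
[Gauss-Seidel] macro 2: S0 reads c0=1 → after 1×micro: -2; S1 reads c1=3 → after 1×micro: 3; S2 reads c0=-2 → after 1×micro: 0 ⇒ (c0=-2, c1=3, c2=0)
[Gauss-Seidel] macro 3: S0 reads c0=-2 → after 1×micro: 1; S1 reads c1=3 → after 1×micro: 3; S2 reads c0=1 → after 1×micro: 0 ⇒ (c0=1, c1=3, c2=0)
[Gauss-Seidel] macro 4: S0 reads c0=1 → after 1×micro: -2; S1 reads c1=3 → after 1×micro: 3; S2 reads c0=-2 → after 1×micro: 0 ⇒ (c0=-2, c1=3, c2=0)
[Gauss-Seidel] macro 5: S0 reads c0=-2 → after 1×micro: 1; S1 reads c1=3 → after 1×micro: 3; S2 reads c0=1 → after 1×micro: 0 ⇒ (c0=1, c1=3, c2=0)
[Gauss-Seidel] macro 6: S0 reads c0=1 → after 1×micro: -2; S1 reads c1=3 → after 1×micro: 3; S2 reads c0=-2 → after 1×micro: 0 ⇒ (c0=-2, c1=3, c2=0)
[Gauss-Seidel] macro 7: S0 reads c0=-2 → after 1×micro: 1; S1 reads c1=3 → after 1×micro: 3; S2 reads c0=1 → after 1×micro: 0 ⇒ (c0=1, c1=3, c2=0)
[Gauss-Seidel] macro 8: S0 reads c0=1 → after 1×micro: -2; S1 reads c1=3 → after 1×micro: 3; S2 reads c0=-2 → after 1×micro: 0 ⇒ (c0=-2, c1=3, c2=0)
[Gauss-Seidel] macro 9: S0 reads c0=-2 → after 1×micro: 1; S1 reads c1=3 → after 1×micro: 3; S2 reads c0=1 → after 1×micro: 0 ⇒ (c0=1, c1=3, c2=0)

first divergence at macro-step: never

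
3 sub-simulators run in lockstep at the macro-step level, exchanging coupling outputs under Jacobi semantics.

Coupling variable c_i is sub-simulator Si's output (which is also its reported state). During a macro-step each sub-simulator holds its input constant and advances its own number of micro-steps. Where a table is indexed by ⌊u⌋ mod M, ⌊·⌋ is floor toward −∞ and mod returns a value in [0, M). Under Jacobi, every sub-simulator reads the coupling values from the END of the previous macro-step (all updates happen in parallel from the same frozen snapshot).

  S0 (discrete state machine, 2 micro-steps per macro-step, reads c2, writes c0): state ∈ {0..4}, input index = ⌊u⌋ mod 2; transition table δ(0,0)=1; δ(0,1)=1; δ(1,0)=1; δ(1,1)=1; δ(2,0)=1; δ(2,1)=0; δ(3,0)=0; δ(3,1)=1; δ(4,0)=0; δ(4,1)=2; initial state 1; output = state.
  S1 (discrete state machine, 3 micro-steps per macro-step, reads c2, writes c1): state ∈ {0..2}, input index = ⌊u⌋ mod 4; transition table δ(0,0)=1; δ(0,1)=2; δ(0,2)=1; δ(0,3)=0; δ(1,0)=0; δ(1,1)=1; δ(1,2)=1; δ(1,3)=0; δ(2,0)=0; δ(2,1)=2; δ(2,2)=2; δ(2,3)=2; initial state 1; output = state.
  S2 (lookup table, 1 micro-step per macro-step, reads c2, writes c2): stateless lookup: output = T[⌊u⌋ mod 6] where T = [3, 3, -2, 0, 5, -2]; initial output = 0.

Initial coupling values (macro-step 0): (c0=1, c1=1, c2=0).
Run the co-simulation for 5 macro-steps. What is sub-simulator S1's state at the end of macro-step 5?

S1 state at macro-step 5 = 1

macro 1: S0 reads c2=0 → after 2×micro: 1; S1 reads c2=0 → after 3×micro: 0; S2 reads c2=0 → after 1×micro: 3 ⇒ (c0=1, c1=0, c2=3)
macro 2: S0 reads c2=3 → after 2×micro: 1; S1 reads c2=3 → after 3×micro: 0; S2 reads c2=3 → after 1×micro: 0 ⇒ (c0=1, c1=0, c2=0)
macro 3: S0 reads c2=0 → after 2×micro: 1; S1 reads c2=0 → after 3×micro: 1; S2 reads c2=0 → after 1×micro: 3 ⇒ (c0=1, c1=1, c2=3)
macro 4: S0 reads c2=3 → after 2×micro: 1; S1 reads c2=3 → after 3×micro: 0; S2 reads c2=3 → after 1×micro: 0 ⇒ (c0=1, c1=0, c2=0)
macro 5: S0 reads c2=0 → after 2×micro: 1; S1 reads c2=0 → after 3×micro: 1; S2 reads c2=0 → after 1×micro: 3 ⇒ (c0=1, c1=1, c2=3)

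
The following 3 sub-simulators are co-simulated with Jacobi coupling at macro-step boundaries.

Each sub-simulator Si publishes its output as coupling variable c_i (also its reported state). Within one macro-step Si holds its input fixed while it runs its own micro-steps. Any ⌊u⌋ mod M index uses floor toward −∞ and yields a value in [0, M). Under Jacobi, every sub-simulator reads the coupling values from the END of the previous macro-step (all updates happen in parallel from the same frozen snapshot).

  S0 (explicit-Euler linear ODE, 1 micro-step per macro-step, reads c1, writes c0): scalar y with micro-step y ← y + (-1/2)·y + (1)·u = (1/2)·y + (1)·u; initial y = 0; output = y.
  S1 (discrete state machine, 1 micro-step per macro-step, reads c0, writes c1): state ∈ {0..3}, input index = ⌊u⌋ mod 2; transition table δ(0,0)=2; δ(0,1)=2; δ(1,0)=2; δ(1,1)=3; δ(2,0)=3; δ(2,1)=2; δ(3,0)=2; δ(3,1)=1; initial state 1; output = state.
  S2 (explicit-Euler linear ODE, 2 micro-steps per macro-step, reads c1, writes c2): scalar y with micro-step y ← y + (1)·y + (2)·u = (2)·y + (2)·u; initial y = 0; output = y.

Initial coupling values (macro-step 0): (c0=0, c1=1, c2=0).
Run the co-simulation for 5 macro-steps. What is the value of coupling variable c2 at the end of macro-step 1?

c2 at macro-step 1 = 6

macro 1: S0 reads c1=1 → after 1×micro: 1; S1 reads c0=0 → after 1×micro: 2; S2 reads c1=1 → after 2×micro: 6 ⇒ (c0=1, c1=2, c2=6)
macro 2: S0 reads c1=2 → after 1×micro: 5/2; S1 reads c0=1 → after 1×micro: 2; S2 reads c1=2 → after 2×micro: 36 ⇒ (c0=5/2, c1=2, c2=36)
macro 3: S0 reads c1=2 → after 1×micro: 13/4; S1 reads c0=5/2 → after 1×micro: 3; S2 reads c1=2 → after 2×micro: 156 ⇒ (c0=13/4, c1=3, c2=156)
macro 4: S0 reads c1=3 → after 1×micro: 37/8; S1 reads c0=13/4 → after 1×micro: 1; S2 reads c1=3 → after 2×micro: 642 ⇒ (c0=37/8, c1=1, c2=642)
macro 5: S0 reads c1=1 → after 1×micro: 53/16; S1 reads c0=37/8 → after 1×micro: 2; S2 reads c1=1 → after 2×micro: 2574 ⇒ (c0=53/16, c1=2, c2=2574)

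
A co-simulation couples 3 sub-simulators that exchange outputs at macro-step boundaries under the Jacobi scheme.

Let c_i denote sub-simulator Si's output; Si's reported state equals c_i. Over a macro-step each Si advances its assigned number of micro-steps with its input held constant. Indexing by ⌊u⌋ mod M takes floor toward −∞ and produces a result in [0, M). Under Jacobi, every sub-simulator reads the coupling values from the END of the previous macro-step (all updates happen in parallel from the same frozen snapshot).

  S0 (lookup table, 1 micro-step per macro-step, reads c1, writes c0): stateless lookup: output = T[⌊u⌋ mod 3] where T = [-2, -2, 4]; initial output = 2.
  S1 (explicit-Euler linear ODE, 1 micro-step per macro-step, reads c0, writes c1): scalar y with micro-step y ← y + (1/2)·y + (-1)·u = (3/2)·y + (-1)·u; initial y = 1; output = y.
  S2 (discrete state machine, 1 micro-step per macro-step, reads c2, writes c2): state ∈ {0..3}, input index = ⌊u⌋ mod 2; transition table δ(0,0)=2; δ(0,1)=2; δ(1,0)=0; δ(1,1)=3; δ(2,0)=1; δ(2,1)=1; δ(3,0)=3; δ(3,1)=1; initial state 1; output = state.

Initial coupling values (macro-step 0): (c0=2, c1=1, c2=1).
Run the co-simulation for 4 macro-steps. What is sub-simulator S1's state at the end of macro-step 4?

S1 state at macro-step 4 = -19/16

macro 1: S0 reads c1=1 → after 1×micro: -2; S1 reads c0=2 → after 1×micro: -1/2; S2 reads c2=1 → after 1×micro: 3 ⇒ (c0=-2, c1=-1/2, c2=3)
macro 2: S0 reads c1=-1/2 → after 1×micro: 4; S1 reads c0=-2 → after 1×micro: 5/4; S2 reads c2=3 → after 1×micro: 1 ⇒ (c0=4, c1=5/4, c2=1)
macro 3: S0 reads c1=5/4 → after 1×micro: -2; S1 reads c0=4 → after 1×micro: -17/8; S2 reads c2=1 → after 1×micro: 3 ⇒ (c0=-2, c1=-17/8, c2=3)
macro 4: S0 reads c1=-17/8 → after 1×micro: -2; S1 reads c0=-2 → after 1×micro: -19/16; S2 reads c2=3 → after 1×micro: 1 ⇒ (c0=-2, c1=-19/16, c2=1)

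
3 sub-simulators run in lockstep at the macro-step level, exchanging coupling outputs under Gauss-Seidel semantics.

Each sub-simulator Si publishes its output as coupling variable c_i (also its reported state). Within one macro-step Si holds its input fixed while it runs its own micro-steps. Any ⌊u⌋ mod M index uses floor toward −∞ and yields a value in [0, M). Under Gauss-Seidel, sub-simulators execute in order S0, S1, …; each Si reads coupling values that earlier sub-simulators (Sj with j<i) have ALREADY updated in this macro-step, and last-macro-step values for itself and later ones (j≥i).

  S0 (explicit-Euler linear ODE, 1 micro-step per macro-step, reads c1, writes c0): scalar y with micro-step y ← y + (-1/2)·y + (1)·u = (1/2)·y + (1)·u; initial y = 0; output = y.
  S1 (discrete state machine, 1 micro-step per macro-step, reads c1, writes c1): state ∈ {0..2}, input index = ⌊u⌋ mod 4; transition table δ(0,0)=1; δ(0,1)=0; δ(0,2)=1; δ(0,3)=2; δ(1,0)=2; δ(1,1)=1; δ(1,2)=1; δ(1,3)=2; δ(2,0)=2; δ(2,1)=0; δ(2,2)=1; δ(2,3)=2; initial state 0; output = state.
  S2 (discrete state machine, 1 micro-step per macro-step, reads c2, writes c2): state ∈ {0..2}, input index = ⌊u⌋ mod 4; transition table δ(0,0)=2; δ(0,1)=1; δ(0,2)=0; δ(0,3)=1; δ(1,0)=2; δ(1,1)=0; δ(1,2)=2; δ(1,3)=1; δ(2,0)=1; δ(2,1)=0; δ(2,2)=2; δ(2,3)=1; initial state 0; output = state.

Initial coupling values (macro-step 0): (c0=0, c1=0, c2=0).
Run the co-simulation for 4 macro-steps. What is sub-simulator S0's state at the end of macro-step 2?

S0 state at macro-step 2 = 1

macro 1: S0 reads c1=0 → after 1×micro: 0; S1 reads c1=0 → after 1×micro: 1; S2 reads c2=0 → after 1×micro: 2 ⇒ (c0=0, c1=1, c2=2)
macro 2: S0 reads c1=1 → after 1×micro: 1; S1 reads c1=1 → after 1×micro: 1; S2 reads c2=2 → after 1×micro: 2 ⇒ (c0=1, c1=1, c2=2)
macro 3: S0 reads c1=1 → after 1×micro: 3/2; S1 reads c1=1 → after 1×micro: 1; S2 reads c2=2 → after 1×micro: 2 ⇒ (c0=3/2, c1=1, c2=2)
macro 4: S0 reads c1=1 → after 1×micro: 7/4; S1 reads c1=1 → after 1×micro: 1; S2 reads c2=2 → after 1×micro: 2 ⇒ (c0=7/4, c1=1, c2=2)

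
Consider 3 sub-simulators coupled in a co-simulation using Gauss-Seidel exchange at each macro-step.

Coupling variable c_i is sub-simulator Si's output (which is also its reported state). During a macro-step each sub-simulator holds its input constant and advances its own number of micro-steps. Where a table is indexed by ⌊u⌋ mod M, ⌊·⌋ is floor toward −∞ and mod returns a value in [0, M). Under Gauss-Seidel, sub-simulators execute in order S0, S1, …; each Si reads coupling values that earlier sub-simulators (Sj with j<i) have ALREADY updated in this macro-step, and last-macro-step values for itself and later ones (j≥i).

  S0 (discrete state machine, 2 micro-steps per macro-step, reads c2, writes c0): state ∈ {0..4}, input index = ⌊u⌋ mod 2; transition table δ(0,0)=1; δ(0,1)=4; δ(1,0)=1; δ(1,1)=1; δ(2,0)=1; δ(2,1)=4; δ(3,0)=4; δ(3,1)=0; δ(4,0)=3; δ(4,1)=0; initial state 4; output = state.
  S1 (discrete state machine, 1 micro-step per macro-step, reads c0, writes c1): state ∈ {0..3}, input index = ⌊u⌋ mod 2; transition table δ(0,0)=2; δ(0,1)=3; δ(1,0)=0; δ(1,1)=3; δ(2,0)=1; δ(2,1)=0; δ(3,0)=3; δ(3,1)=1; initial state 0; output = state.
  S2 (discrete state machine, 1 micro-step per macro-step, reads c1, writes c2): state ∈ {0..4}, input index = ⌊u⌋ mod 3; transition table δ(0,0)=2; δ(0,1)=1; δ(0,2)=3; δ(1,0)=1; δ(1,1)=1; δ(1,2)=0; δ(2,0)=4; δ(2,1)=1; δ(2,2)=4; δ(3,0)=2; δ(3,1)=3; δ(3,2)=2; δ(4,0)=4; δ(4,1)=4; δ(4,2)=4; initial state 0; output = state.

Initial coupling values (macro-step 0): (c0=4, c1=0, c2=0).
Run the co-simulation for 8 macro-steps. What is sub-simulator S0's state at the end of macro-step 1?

macro 1: S0 reads c2=0 → after 2×micro: 4; S1 reads c0=4 → after 1×micro: 2; S2 reads c1=2 → after 1×micro: 3 ⇒ (c0=4, c1=2, c2=3)
macro 2: S0 reads c2=3 → after 2×micro: 4; S1 reads c0=4 → after 1×micro: 1; S2 reads c1=1 → after 1×micro: 3 ⇒ (c0=4, c1=1, c2=3)
macro 3: S0 reads c2=3 → after 2×micro: 4; S1 reads c0=4 → after 1×micro: 0; S2 reads c1=0 → after 1×micro: 2 ⇒ (c0=4, c1=0, c2=2)
macro 4: S0 reads c2=2 → after 2×micro: 4; S1 reads c0=4 → after 1×micro: 2; S2 reads c1=2 → after 1×micro: 4 ⇒ (c0=4, c1=2, c2=4)
macro 5: S0 reads c2=4 → after 2×micro: 4; S1 reads c0=4 → after 1×micro: 1; S2 reads c1=1 → after 1×micro: 4 ⇒ (c0=4, c1=1, c2=4)
macro 6: S0 reads c2=4 → after 2×micro: 4; S1 reads c0=4 → after 1×micro: 0; S2 reads c1=0 → after 1×micro: 4 ⇒ (c0=4, c1=0, c2=4)
macro 7: S0 reads c2=4 → after 2×micro: 4; S1 reads c0=4 → after 1×micro: 2; S2 reads c1=2 → after 1×micro: 4 ⇒ (c0=4, c1=2, c2=4)
macro 8: S0 reads c2=4 → after 2×micro: 4; S1 reads c0=4 → after 1×micro: 1; S2 reads c1=1 → after 1×micro: 4 ⇒ (c0=4, c1=1, c2=4)

S0 state at macro-step 1 = 4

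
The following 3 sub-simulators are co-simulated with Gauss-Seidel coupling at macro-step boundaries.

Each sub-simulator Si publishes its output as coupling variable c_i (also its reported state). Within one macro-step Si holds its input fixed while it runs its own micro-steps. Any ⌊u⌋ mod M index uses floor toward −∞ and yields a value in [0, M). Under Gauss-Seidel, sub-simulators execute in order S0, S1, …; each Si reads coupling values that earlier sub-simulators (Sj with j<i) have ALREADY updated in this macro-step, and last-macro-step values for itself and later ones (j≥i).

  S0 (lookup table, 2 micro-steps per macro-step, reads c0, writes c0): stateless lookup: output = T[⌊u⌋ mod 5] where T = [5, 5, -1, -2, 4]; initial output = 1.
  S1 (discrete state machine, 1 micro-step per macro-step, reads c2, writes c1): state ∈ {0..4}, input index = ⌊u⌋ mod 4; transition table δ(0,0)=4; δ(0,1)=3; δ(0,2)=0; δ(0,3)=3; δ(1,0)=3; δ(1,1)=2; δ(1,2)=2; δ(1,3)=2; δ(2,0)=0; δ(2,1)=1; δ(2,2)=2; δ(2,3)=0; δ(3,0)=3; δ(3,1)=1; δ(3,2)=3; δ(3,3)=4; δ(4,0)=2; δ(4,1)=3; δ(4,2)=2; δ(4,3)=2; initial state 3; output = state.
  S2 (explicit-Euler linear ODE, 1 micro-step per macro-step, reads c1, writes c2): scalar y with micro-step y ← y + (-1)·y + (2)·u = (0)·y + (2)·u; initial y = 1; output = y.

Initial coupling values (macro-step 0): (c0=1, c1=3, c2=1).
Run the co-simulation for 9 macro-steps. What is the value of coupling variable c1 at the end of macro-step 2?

macro 1: S0 reads c0=1 → after 2×micro: 5; S1 reads c2=1 → after 1×micro: 1; S2 reads c1=1 → after 1×micro: 2 ⇒ (c0=5, c1=1, c2=2)
macro 2: S0 reads c0=5 → after 2×micro: 5; S1 reads c2=2 → after 1×micro: 2; S2 reads c1=2 → after 1×micro: 4 ⇒ (c0=5, c1=2, c2=4)
macro 3: S0 reads c0=5 → after 2×micro: 5; S1 reads c2=4 → after 1×micro: 0; S2 reads c1=0 → after 1×micro: 0 ⇒ (c0=5, c1=0, c2=0)
macro 4: S0 reads c0=5 → after 2×micro: 5; S1 reads c2=0 → after 1×micro: 4; S2 reads c1=4 → after 1×micro: 8 ⇒ (c0=5, c1=4, c2=8)
macro 5: S0 reads c0=5 → after 2×micro: 5; S1 reads c2=8 → after 1×micro: 2; S2 reads c1=2 → after 1×micro: 4 ⇒ (c0=5, c1=2, c2=4)
macro 6: S0 reads c0=5 → after 2×micro: 5; S1 reads c2=4 → after 1×micro: 0; S2 reads c1=0 → after 1×micro: 0 ⇒ (c0=5, c1=0, c2=0)
macro 7: S0 reads c0=5 → after 2×micro: 5; S1 reads c2=0 → after 1×micro: 4; S2 reads c1=4 → after 1×micro: 8 ⇒ (c0=5, c1=4, c2=8)
macro 8: S0 reads c0=5 → after 2×micro: 5; S1 reads c2=8 → after 1×micro: 2; S2 reads c1=2 → after 1×micro: 4 ⇒ (c0=5, c1=2, c2=4)
macro 9: S0 reads c0=5 → after 2×micro: 5; S1 reads c2=4 → after 1×micro: 0; S2 reads c1=0 → after 1×micro: 0 ⇒ (c0=5, c1=0, c2=0)

c1 at macro-step 2 = 2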